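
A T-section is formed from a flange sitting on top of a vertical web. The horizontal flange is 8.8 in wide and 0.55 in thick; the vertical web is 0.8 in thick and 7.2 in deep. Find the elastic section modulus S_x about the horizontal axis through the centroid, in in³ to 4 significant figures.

S_x ≈ 12.01 in³

Split into non-overlapping primitives; take the origin at the lower-left of the bounding box.
Flange: 8.8 × 0.55, A = 4.84 in², y = 7.475 in, Ī = 0.122008 in⁴.
Web: 0.8 × 7.2, A = 5.76 in², y = 3.6 in, Ī = 24.8832 in⁴.
Centroid: ȳ = ΣA·y / ΣA = 5.36934 in.
Transfer each piece to the horizontal axis through the centroid using Ī + A·d² with d = y − 5.36934:
  flange: d = 2.10566 in → contributes +21.5816 in⁴
  web: d = -1.76934 in → contributes +42.9152 in⁴
Total I = 64.4969 in⁴.
Extreme fibre distance c = 5.36934 in; S = I/c = 12.0121 in³.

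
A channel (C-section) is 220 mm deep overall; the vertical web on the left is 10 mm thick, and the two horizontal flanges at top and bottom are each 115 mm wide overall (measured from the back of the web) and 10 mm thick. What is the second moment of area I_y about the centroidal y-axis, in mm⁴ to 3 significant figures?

Break the section into simple shapes (no overlaps), measuring from the bottom-left corner of the bounding box.
Web: 10 × 220, A = 2 200 mm², x = 5 mm, Ī = 18 333 mm⁴.
Top flange (beyond web): 105 × 10, A = 1 050 mm², x = 62.5 mm, Ī = 964 688 mm⁴.
Bottom flange (beyond web): 105 × 10, A = 1 050 mm², x = 62.5 mm, Ī = 964 688 mm⁴.
Centroid: x̄ = ΣA·x / ΣA = 33.081 mm.
Transfer each piece to the centroidal y-axis using Ī + A·d² with d = x − 33.081:
  web: d = -28.081 mm → contributes +1 753 176 mm⁴
  top flange (beyond web): d = 29.419 mm → contributes +1 873 415 mm⁴
  bottom flange (beyond web): d = 29.419 mm → contributes +1 873 415 mm⁴
Total I = 5 500 005 mm⁴.

I_y ≈ 5.50 × 10⁶ mm⁴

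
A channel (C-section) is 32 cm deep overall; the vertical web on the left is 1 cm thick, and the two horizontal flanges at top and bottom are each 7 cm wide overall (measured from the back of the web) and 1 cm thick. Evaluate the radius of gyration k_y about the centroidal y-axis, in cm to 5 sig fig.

Decompose the section into non-overlapping parts with the origin at the bottom-left of its bounding rectangle.
Web: 1 × 32, A = 32 cm², x = 0.5 cm, Ī = 2.666667 cm⁴.
Top flange (beyond web): 6 × 1, A = 6 cm², x = 4 cm, Ī = 18 cm⁴.
Bottom flange (beyond web): 6 × 1, A = 6 cm², x = 4 cm, Ī = 18 cm⁴.
Centroid: x̄ = ΣA·x / ΣA = 1.454545 cm.
Transfer each piece to the centroidal y-axis using Ī + A·d² with d = x − 1.454545:
  web: d = -0.9545455 cm → contributes +31.82369 cm⁴
  top flange (beyond web): d = 2.545455 cm → contributes +56.87603 cm⁴
  bottom flange (beyond web): d = 2.545455 cm → contributes +56.87603 cm⁴
Total I = 145.5758 cm⁴.
Radius of gyration: k = √(I/A) = √(145.5758 / 44) = 1.818939 cm.

k_y ≈ 1.8189 cm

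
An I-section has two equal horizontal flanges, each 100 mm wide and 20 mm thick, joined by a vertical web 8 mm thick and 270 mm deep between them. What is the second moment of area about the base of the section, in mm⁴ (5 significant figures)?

Break the section into simple shapes (no overlaps), measuring from the bottom-left corner of the bounding box.
Bottom flange: 100 × 20, A = 2 000 mm², y = 10 mm, Ī = 66666.67 mm⁴.
Web: 8 × 270, A = 2 160 mm², y = 155 mm, Ī = 13 122 000 mm⁴.
Top flange: 100 × 20, A = 2 000 mm², y = 300 mm, Ī = 66666.67 mm⁴.
Transfer each piece to the base of the section using Ī + A·d² with d = y − 0:
  bottom flange: d = 10 mm → contributes +266666.7 mm⁴
  web: d = 155 mm → contributes +65 016 000 mm⁴
  top flange: d = 300 mm → contributes +180 066 667 mm⁴
Total I = 245 349 333 mm⁴.

I_base ≈ 2.4535 × 10⁸ mm⁴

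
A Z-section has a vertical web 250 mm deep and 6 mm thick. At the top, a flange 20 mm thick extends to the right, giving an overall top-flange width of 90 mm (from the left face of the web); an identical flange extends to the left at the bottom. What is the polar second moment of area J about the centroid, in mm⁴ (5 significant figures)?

J ≈ 6.1145 × 10⁷ mm⁴

Treat the section as a set of non-overlapping primitives; coordinates are from the bounding-box lower-left.
Web: 6 × 250, A = 1 500 mm², y = 125 mm, Ī = 7 812 500 mm⁴.
Top flange (beyond web): 84 × 20, A = 1 680 mm², y = 240 mm, Ī = 56 000 mm⁴.
Bottom flange (beyond web): 84 × 20, A = 1 680 mm², y = 10 mm, Ī = 56 000 mm⁴.
Centroid: ȳ = ΣA·y / ΣA = 125 mm.
Transfer each piece to the centroidal x-axis using Ī + A·d² with d = y − 125:
  web: d = 0 mm → contributes +7 812 500 mm⁴
  top flange (beyond web): d = 115 mm → contributes +22 274 000 mm⁴
  bottom flange (beyond web): d = -115 mm → contributes +22 274 000 mm⁴
Total I = 52 360 500 mm⁴.
For the y-axis: x̄ = 87 mm.
Repeating about the centroidal y-axis gives I_y = 8 784 180 mm⁴.
Polar second moment: J = I_x + I_y = 61 144 680 mm⁴.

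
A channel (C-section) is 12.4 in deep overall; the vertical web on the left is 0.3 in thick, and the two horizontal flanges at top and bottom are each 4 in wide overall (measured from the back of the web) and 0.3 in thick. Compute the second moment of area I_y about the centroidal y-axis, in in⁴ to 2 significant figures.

Split into non-overlapping primitives; take the origin at the lower-left of the bounding box.
Web: 0.3 × 12.4, A = 3.72 in², x = 0.15 in, Ī = 0.0279 in⁴.
Top flange (beyond web): 3.7 × 0.3, A = 1.11 in², x = 2.15 in, Ī = 1.266 in⁴.
Bottom flange (beyond web): 3.7 × 0.3, A = 1.11 in², x = 2.15 in, Ī = 1.266 in⁴.
Centroid: x̄ = ΣA·x / ΣA = 0.8975 in.
Transfer each piece to the centroidal y-axis using Ī + A·d² with d = x − 0.8975:
  web: d = -0.7475 in → contributes +2.106 in⁴
  top flange (beyond web): d = 1.253 in → contributes +3.008 in⁴
  bottom flange (beyond web): d = 1.253 in → contributes +3.008 in⁴
Total I = 8.122 in⁴.

I_y ≈ 8.1 in⁴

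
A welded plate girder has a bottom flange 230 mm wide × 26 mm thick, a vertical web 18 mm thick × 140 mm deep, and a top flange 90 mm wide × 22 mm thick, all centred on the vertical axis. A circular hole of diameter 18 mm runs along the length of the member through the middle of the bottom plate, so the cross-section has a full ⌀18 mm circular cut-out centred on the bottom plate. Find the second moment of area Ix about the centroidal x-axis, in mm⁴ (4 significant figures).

Treat the section as a set of non-overlapping primitives; coordinates are from the bounding-box lower-left.
Bottom plate: 230 × 26, A = 5 980 mm², y = 13 mm, Ī = 336 873 mm⁴.
Web plate: 18 × 140, A = 2 520 mm², y = 96 mm, Ī = 4 116 000 mm⁴.
Top plate: 90 × 22, A = 1 980 mm², y = 177 mm, Ī = 79 860 mm⁴.
Hole (subtracted): ⌀18, A = 254.469 mm², y = 13 mm, Ī = 5 153 mm⁴.
Centroid: ȳ = ΣA·y / ΣA = 65.2105 mm.
Transfer each piece to the centroidal x-axis using Ī + A·d² with d = y − 65.2105:
  bottom plate: d = -52.2105 mm → contributes +16 637 967 mm⁴
  web plate: d = 30.7895 mm → contributes +6 504 944 mm⁴
  top plate: d = 111.79 mm → contributes +24 823 710 mm⁴
  hole: d = -52.2105 mm → contributes −698 819 mm⁴
Total I = 47 267 803 mm⁴.

Ix ≈ 4.727 × 10⁷ mm⁴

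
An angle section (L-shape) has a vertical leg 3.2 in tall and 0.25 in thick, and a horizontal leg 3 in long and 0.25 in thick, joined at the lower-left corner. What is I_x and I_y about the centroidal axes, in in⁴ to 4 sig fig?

I_x ≈ 1.491 in⁴, I_y ≈ 1.269 in⁴

Decompose the section into non-overlapping parts with the origin at the bottom-left of its bounding rectangle.
Vertical leg: 0.25 × 3.2, A = 0.8 in², y = 1.6 in, Ī = 0.682667 in⁴.
Horizontal leg (remainder): 2.75 × 0.25, A = 0.6875 in², y = 0.125 in, Ī = 0.00358073 in⁴.
Centroid: ȳ = ΣA·y / ΣA = 0.918277 in.
Transfer each piece to the centroidal x-axis using Ī + A·d² with d = y − 0.918277:
  vertical leg: d = 0.681723 in → contributes +1.05446 in⁴
  horizontal leg (remainder): d = -0.793277 in → contributes +0.436217 in⁴
Total I = 1.49068 in⁴.
For the y-axis: x̄ = 0.818277 in.
Repeating about the centroidal y-axis gives I_y = 1.26937 in⁴.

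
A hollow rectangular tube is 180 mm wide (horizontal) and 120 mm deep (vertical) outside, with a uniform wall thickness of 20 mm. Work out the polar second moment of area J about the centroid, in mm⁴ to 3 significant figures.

Treat the section as a set of non-overlapping primitives; coordinates are from the bounding-box lower-left.
Outer rectangle: 180 × 120, A = 21 600 mm², y = 60 mm, Ī = 25 920 000 mm⁴.
Inner void (subtracted): 140 × 80, A = 11 200 mm², y = 60 mm, Ī = 5 973 333 mm⁴.
By symmetry the centroid is at mid-height, ȳ = 60 mm.
All pieces are centred on the centroidal x-axis, so I = ΣĪ (holes subtracted) = 19 946 667 mm⁴.
Repeating about the centroidal y-axis gives I_y = 40 026 667 mm⁴.
Polar second moment: J = I_x + I_y = 59 973 333 mm⁴.

J ≈ 6.00 × 10⁷ mm⁴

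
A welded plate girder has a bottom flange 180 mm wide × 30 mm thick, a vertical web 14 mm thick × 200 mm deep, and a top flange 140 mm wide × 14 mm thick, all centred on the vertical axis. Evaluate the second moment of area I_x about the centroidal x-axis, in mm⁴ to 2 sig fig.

Break the section into simple shapes (no overlaps), measuring from the bottom-left corner of the bounding box.
Bottom plate: 180 × 30, A = 5 400 mm², y = 15 mm, Ī = 405 000 mm⁴.
Web plate: 14 × 200, A = 2 800 mm², y = 130 mm, Ī = 9 333 333 mm⁴.
Top plate: 140 × 14, A = 1 960 mm², y = 237 mm, Ī = 32 013 mm⁴.
Centroid: ȳ = ΣA·y / ΣA = 89.52 mm.
Transfer each piece to the centroidal x-axis using Ī + A·d² with d = y − 89.52:
  bottom plate: d = -74.52 mm → contributes +30 392 191 mm⁴
  web plate: d = 40.48 mm → contributes +13 921 570 mm⁴
  top plate: d = 147.5 mm → contributes +42 662 882 mm⁴
Total I = 86 976 643 mm⁴.

I_x ≈ 8.7 × 10⁷ mm⁴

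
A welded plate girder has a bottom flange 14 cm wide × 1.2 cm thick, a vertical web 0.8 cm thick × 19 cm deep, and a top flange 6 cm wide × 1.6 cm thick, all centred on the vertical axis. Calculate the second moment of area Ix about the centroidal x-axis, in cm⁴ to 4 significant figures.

Decompose the section into non-overlapping parts with the origin at the bottom-left of its bounding rectangle.
Bottom plate: 14 × 1.2, A = 16.8 cm², y = 0.6 cm, Ī = 2.016 cm⁴.
Web plate: 0.8 × 19, A = 15.2 cm², y = 10.7 cm, Ī = 457.267 cm⁴.
Top plate: 6 × 1.6, A = 9.6 cm², y = 21 cm, Ī = 2.048 cm⁴.
Centroid: ȳ = ΣA·y / ΣA = 8.99808 cm.
Transfer each piece to the centroidal x-axis using Ī + A·d² with d = y − 8.99808:
  bottom plate: d = -8.39808 cm → contributes +1186.88 cm⁴
  web plate: d = 1.70192 cm → contributes +501.294 cm⁴
  top plate: d = 12.0019 cm → contributes +1384.89 cm⁴
Total I = 3073.07 cm⁴.

Ix ≈ 3073 cm⁴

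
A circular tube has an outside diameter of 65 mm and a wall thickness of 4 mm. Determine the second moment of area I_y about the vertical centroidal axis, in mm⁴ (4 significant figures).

Decompose the section into non-overlapping parts with the origin at the bottom-left of its bounding rectangle.
Outer circle: ⌀65, A = 3318.31 mm², x = 32.5 mm, Ī = 876 241 mm⁴.
Bore (subtracted): ⌀57, A = 2551.76 mm², x = 32.5 mm, Ī = 518 166 mm⁴.
By symmetry the centroid is at mid-width, x̄ = 32.5 mm.
All pieces are centred on the vertical centroidal axis, so I = ΣĪ (holes subtracted) = 358 074 mm⁴.

I_y ≈ 3.581 × 10⁵ mm⁴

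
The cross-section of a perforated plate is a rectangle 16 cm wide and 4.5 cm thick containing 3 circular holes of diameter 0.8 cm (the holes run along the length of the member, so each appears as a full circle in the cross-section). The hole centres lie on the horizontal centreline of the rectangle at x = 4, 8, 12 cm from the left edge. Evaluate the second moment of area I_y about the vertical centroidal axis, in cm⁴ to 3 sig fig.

Decompose the section into non-overlapping parts with the origin at the bottom-left of its bounding rectangle.
Plate: 16 × 4.5, A = 72 cm², x = 8 cm, Ī = 1 536 cm⁴.
Hole 1 (subtracted): ⌀0.8, A = 0.50265 cm², x = 4 cm, Ī = 0.020106 cm⁴.
Hole 2 (subtracted): ⌀0.8, A = 0.50265 cm², x = 8 cm, Ī = 0.020106 cm⁴.
Hole 3 (subtracted): ⌀0.8, A = 0.50265 cm², x = 12 cm, Ī = 0.020106 cm⁴.
By symmetry the centroid is at mid-width, x̄ = 8 cm.
Transfer each piece to the vertical centroidal axis using Ī + A·d² with d = x − 8:
  plate: d = 0 cm → contributes +1 536 cm⁴
  hole 1: d = -4 cm → contributes −8.0626 cm⁴
  hole 2: d = 0 cm → contributes −0.020106 cm⁴
  hole 3: d = 4 cm → contributes −8.0626 cm⁴
Total I = 1519.9 cm⁴.

I_y ≈ 1520 cm⁴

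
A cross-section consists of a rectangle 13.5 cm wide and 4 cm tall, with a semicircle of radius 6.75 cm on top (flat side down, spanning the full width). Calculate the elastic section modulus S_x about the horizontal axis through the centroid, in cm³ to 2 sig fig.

Split into non-overlapping primitives; take the origin at the lower-left of the bounding box.
Rectangular body: 13.5 × 4, A = 54 cm², y = 2 cm, Ī = 72 cm⁴.
Semicircular cap: semicircle r = 6.75, A = 71.57 cm², y = 6.865 cm, Ī = 227.8 cm⁴.
Centroid: ȳ = ΣA·y / ΣA = 4.773 cm.
Transfer each piece to the horizontal axis through the centroid using Ī + A·d² with d = y − 4.773:
  rectangular body: d = -2.773 cm → contributes +487.2 cm⁴
  semicircular cap: d = 2.092 cm → contributes +541.1 cm⁴
Total I = 1 028 cm⁴.
Extreme fibre distance c = 5.977 cm; S = I/c = 172 cm³.

S_x ≈ 170 cm³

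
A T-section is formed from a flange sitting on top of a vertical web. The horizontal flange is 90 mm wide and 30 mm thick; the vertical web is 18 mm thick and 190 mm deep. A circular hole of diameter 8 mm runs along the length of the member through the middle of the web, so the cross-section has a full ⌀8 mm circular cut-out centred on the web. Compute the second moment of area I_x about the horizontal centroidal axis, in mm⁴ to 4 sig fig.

I_x ≈ 2.863 × 10⁷ mm⁴

Split into non-overlapping primitives; take the origin at the lower-left of the bounding box.
Flange: 90 × 30, A = 2 700 mm², y = 205 mm, Ī = 202 500 mm⁴.
Web: 18 × 190, A = 3 420 mm², y = 95 mm, Ī = 10 288 500 mm⁴.
Hole (subtracted): ⌀8, A = 50.2655 mm², y = 95 mm, Ī = 201.062 mm⁴.
Centroid: ȳ = ΣA·y / ΣA = 143.931 mm.
Transfer each piece to the horizontal centroidal axis using Ī + A·d² with d = y − 143.931:
  flange: d = 61.0687 mm → contributes +10 271 843 mm⁴
  web: d = -48.9313 mm → contributes +18 476 911 mm⁴
  hole: d = -48.9313 mm → contributes −120 550 mm⁴
Total I = 28 628 203 mm⁴.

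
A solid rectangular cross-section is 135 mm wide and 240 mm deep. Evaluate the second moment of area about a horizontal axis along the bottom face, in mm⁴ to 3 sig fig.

The section: 135 × 240, A = 32 400 mm², y = 120 mm, Ī = 155 520 000 mm⁴.
Transfer it to the base of the section using Ī + A·d² with d = y − 0:
  the section: d = 120 mm → contributes +622 080 000 mm⁴
Total I = 622 080 000 mm⁴.

I_base ≈ 6.22 × 10⁸ mm⁴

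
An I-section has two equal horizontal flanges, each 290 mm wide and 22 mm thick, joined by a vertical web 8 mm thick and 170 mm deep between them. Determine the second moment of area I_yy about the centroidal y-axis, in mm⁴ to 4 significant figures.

I_yy ≈ 8.943 × 10⁷ mm⁴

Split into non-overlapping primitives; take the origin at the lower-left of the bounding box.
Bottom flange: 290 × 22, A = 6 380 mm², x = 145 mm, Ī = 44 713 167 mm⁴.
Web: 8 × 170, A = 1 360 mm², x = 145 mm, Ī = 7253.33 mm⁴.
Top flange: 290 × 22, A = 6 380 mm², x = 145 mm, Ī = 44 713 167 mm⁴.
By symmetry the centroid is at mid-width, x̄ = 145 mm.
All pieces are centred on the centroidal y-axis, so I = ΣĪ = 89 433 587 mm⁴.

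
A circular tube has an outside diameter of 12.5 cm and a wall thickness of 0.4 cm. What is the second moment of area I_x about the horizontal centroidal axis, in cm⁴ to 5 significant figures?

Break the section into simple shapes (no overlaps), measuring from the bottom-left corner of the bounding box.
Outer circle: ⌀12.5, A = 122.7185 cm², y = 6.25 cm, Ī = 1198.422 cm⁴.
Bore (subtracted): ⌀11.7, A = 107.5132 cm², y = 6.25 cm, Ī = 919.8422 cm⁴.
By symmetry the centroid is at mid-height, ȳ = 6.25 cm.
All pieces are centred on the horizontal centroidal axis, so I = ΣĪ (holes subtracted) = 278.5803 cm⁴.

I_x ≈ 278.58 cm⁴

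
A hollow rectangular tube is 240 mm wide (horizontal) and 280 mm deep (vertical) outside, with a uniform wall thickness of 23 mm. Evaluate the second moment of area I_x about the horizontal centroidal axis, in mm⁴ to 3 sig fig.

Treat the section as a set of non-overlapping primitives; coordinates are from the bounding-box lower-left.
Outer rectangle: 240 × 280, A = 67 200 mm², y = 140 mm, Ī = 439 040 000 mm⁴.
Inner void (subtracted): 194 × 234, A = 45 396 mm², y = 140 mm, Ī = 207 141 948 mm⁴.
By symmetry the centroid is at mid-height, ȳ = 140 mm.
All pieces are centred on the horizontal centroidal axis, so I = ΣĪ (holes subtracted) = 231 898 052 mm⁴.

I_x ≈ 2.32 × 10⁸ mm⁴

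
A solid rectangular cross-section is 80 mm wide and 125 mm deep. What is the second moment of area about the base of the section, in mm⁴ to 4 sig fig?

The section: 80 × 125, A = 10 000 mm², y = 62.5 mm, Ī = 13 020 833 mm⁴.
Transfer it to the base of the section using Ī + A·d² with d = y − 0:
  the section: d = 62.5 mm → contributes +52 083 333 mm⁴
Total I = 52 083 333 mm⁴.

I_base ≈ 5.208 × 10⁷ mm⁴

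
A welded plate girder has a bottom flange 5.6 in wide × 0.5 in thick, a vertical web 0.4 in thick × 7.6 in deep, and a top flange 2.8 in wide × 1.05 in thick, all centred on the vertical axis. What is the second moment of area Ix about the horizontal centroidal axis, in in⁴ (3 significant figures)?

Ix ≈ 116 in⁴

Split into non-overlapping primitives; take the origin at the lower-left of the bounding box.
Bottom plate: 5.6 × 0.5, A = 2.8 in², y = 0.25 in, Ī = 0.058333 in⁴.
Web plate: 0.4 × 7.6, A = 3.04 in², y = 4.3 in, Ī = 14.633 in⁴.
Top plate: 2.8 × 1.05, A = 2.94 in², y = 8.625 in, Ī = 0.27011 in⁴.
Centroid: ȳ = ΣA·y / ΣA = 4.4567 in.
Transfer each piece to the horizontal centroidal axis using Ī + A·d² with d = y − 4.4567:
  bottom plate: d = -4.2067 in → contributes +49.607 in⁴
  web plate: d = -0.15666 in → contributes +14.707 in⁴
  top plate: d = 4.1683 in → contributes +51.353 in⁴
Total I = 115.67 in⁴.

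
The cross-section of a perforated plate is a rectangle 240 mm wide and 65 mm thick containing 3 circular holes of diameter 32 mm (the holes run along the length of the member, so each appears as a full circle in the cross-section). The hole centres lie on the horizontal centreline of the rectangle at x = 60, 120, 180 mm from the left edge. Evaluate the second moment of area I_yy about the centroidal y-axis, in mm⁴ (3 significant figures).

Treat the section as a set of non-overlapping primitives; coordinates are from the bounding-box lower-left.
Plate: 240 × 65, A = 15 600 mm², x = 120 mm, Ī = 74 880 000 mm⁴.
Hole 1 (subtracted): ⌀32, A = 804.25 mm², x = 60 mm, Ī = 51 472 mm⁴.
Hole 2 (subtracted): ⌀32, A = 804.25 mm², x = 120 mm, Ī = 51 472 mm⁴.
Hole 3 (subtracted): ⌀32, A = 804.25 mm², x = 180 mm, Ī = 51 472 mm⁴.
By symmetry the centroid is at mid-width, x̄ = 120 mm.
Transfer each piece to the centroidal y-axis using Ī + A·d² with d = x − 120:
  plate: d = 0 mm → contributes +74 880 000 mm⁴
  hole 1: d = -60 mm → contributes −2 946 764 mm⁴
  hole 2: d = 0 mm → contributes −51 472 mm⁴
  hole 3: d = 60 mm → contributes −2 946 764 mm⁴
Total I = 68 935 001 mm⁴.

I_yy ≈ 6.89 × 10⁷ mm⁴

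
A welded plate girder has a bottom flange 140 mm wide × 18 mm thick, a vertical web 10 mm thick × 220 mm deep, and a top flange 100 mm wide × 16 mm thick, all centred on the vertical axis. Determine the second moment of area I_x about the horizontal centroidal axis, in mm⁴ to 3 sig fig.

Treat the section as a set of non-overlapping primitives; coordinates are from the bounding-box lower-left.
Bottom plate: 140 × 18, A = 2 520 mm², y = 9 mm, Ī = 68 040 mm⁴.
Web plate: 10 × 220, A = 2 200 mm², y = 128 mm, Ī = 8 873 333 mm⁴.
Top plate: 100 × 16, A = 1 600 mm², y = 246 mm, Ī = 34 133 mm⁴.
Centroid: ȳ = ΣA·y / ΣA = 110.42 mm.
Transfer each piece to the horizontal centroidal axis using Ī + A·d² with d = y − 110.42:
  bottom plate: d = -101.42 mm → contributes +25 990 872 mm⁴
  web plate: d = 17.576 mm → contributes +9 552 944 mm⁴
  top plate: d = 135.58 mm → contributes +29 443 474 mm⁴
Total I = 64 987 290 mm⁴.

I_x ≈ 6.50 × 10⁷ mm⁴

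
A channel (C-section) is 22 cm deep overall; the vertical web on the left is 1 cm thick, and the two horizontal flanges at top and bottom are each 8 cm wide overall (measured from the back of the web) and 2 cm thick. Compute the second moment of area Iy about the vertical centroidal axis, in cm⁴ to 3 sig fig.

Break the section into simple shapes (no overlaps), measuring from the bottom-left corner of the bounding box.
Web: 1 × 22, A = 22 cm², x = 0.5 cm, Ī = 1.8333 cm⁴.
Top flange (beyond web): 7 × 2, A = 14 cm², x = 4.5 cm, Ī = 57.167 cm⁴.
Bottom flange (beyond web): 7 × 2, A = 14 cm², x = 4.5 cm, Ī = 57.167 cm⁴.
Centroid: x̄ = ΣA·x / ΣA = 2.74 cm.
Transfer each piece to the vertical centroidal axis using Ī + A·d² with d = x − 2.74:
  web: d = -2.24 cm → contributes +112.22 cm⁴
  top flange (beyond web): d = 1.76 cm → contributes +100.53 cm⁴
  bottom flange (beyond web): d = 1.76 cm → contributes +100.53 cm⁴
Total I = 313.29 cm⁴.

Iy ≈ 313 cm⁴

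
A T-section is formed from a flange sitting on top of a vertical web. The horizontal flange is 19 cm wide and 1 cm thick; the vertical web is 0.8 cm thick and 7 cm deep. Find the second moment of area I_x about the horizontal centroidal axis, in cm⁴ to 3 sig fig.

Treat the section as a set of non-overlapping primitives; coordinates are from the bounding-box lower-left.
Flange: 19 × 1, A = 19 cm², y = 7.5 cm, Ī = 1.5833 cm⁴.
Web: 0.8 × 7, A = 5.6 cm², y = 3.5 cm, Ī = 22.867 cm⁴.
Centroid: ȳ = ΣA·y / ΣA = 6.5894 cm.
Transfer each piece to the horizontal centroidal axis using Ī + A·d² with d = y − 6.5894:
  flange: d = 0.91057 cm → contributes +17.337 cm⁴
  web: d = -3.0894 cm → contributes +76.316 cm⁴
Total I = 93.653 cm⁴.

I_x ≈ 93.7 cm⁴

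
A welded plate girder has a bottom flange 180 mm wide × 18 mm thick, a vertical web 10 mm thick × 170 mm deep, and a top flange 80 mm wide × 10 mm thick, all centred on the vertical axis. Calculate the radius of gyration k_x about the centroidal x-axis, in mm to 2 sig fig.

Treat the section as a set of non-overlapping primitives; coordinates are from the bounding-box lower-left.
Bottom plate: 180 × 18, A = 3 240 mm², y = 9 mm, Ī = 87 480 mm⁴.
Web plate: 10 × 170, A = 1 700 mm², y = 103 mm, Ī = 4 094 167 mm⁴.
Top plate: 80 × 10, A = 800 mm², y = 193 mm, Ī = 6 667 mm⁴.
Centroid: ȳ = ΣA·y / ΣA = 62.48 mm.
Transfer each piece to the centroidal x-axis using Ī + A·d² with d = y − 62.48:
  bottom plate: d = -53.48 mm → contributes +9 355 735 mm⁴
  web plate: d = 40.52 mm → contributes +6 884 751 mm⁴
  top plate: d = 130.5 mm → contributes +13 634 141 mm⁴
Total I = 29 874 627 mm⁴.
Radius of gyration: k = √(I/A) = √(29 874 627 / 5 740) = 72.14 mm.

k_x ≈ 72 mm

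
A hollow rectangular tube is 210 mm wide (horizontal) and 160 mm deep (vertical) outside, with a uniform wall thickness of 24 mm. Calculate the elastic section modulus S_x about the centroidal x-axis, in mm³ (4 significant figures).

Decompose the section into non-overlapping parts with the origin at the bottom-left of its bounding rectangle.
Outer rectangle: 210 × 160, A = 33 600 mm², y = 80 mm, Ī = 71 680 000 mm⁴.
Inner void (subtracted): 162 × 112, A = 18 144 mm², y = 80 mm, Ī = 18 966 528 mm⁴.
By symmetry the centroid is at mid-height, ȳ = 80 mm.
All pieces are centred on the centroidal x-axis, so I = ΣĪ (holes subtracted) = 52 713 472 mm⁴.
Extreme fibre distance c = 80 mm; S = I/c = 658 918 mm³.

S_x ≈ 6.589 × 10⁵ mm³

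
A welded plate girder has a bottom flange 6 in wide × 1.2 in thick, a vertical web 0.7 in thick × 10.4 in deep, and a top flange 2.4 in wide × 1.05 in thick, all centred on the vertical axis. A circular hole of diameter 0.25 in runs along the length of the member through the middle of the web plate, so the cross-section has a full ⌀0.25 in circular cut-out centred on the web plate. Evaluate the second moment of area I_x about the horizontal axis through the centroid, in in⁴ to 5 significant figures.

Decompose the section into non-overlapping parts with the origin at the bottom-left of its bounding rectangle.
Bottom plate: 6 × 1.2, A = 7.2 in², y = 0.6 in, Ī = 0.864 in⁴.
Web plate: 0.7 × 10.4, A = 7.28 in², y = 6.4 in, Ī = 65.61707 in⁴.
Top plate: 2.4 × 1.05, A = 2.52 in², y = 12.125 in, Ī = 0.231525 in⁴.
Hole (subtracted): ⌀0.25, A = 0.04908739 in², y = 6.4 in, Ī = 0.0001917476 in⁴.
Centroid: ȳ = ΣA·y / ΣA = 4.78752 in.
Transfer each piece to the horizontal axis through the centroid using Ī + A·d² with d = y − 4.78752:
  bottom plate: d = -4.18752 in → contributes +127.1184 in⁴
  web plate: d = 1.61248 in → contributes +84.54572 in⁴
  top plate: d = 7.33748 in → contributes +135.9048 in⁴
  hole: d = 1.61248 in → contributes −0.1278234 in⁴
Total I = 347.4411 in⁴.

I_x ≈ 347.44 in⁴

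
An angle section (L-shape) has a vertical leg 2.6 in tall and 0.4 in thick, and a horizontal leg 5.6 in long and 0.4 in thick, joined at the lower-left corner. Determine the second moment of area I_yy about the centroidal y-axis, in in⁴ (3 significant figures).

Treat the section as a set of non-overlapping primitives; coordinates are from the bounding-box lower-left.
Vertical leg: 0.4 × 2.6, A = 1.04 in², x = 0.2 in, Ī = 0.013867 in⁴.
Horizontal leg (remainder): 5.2 × 0.4, A = 2.08 in², x = 3 in, Ī = 4.6869 in⁴.
Centroid: x̄ = ΣA·x / ΣA = 2.0667 in.
Transfer each piece to the centroidal y-axis using Ī + A·d² with d = x − 2.0667:
  vertical leg: d = -1.8667 in → contributes +3.6377 in⁴
  horizontal leg (remainder): d = 0.93333 in → contributes +6.4988 in⁴
Total I = 10.137 in⁴.

I_yy ≈ 10.1 in⁴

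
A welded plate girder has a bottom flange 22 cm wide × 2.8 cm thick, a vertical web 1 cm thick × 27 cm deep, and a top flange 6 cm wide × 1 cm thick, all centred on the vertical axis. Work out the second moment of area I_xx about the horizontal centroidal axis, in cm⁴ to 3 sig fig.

I_xx ≈ 9180 cm⁴

Split into non-overlapping primitives; take the origin at the lower-left of the bounding box.
Bottom plate: 22 × 2.8, A = 61.6 cm², y = 1.4 cm, Ī = 40.245 cm⁴.
Web plate: 1 × 27, A = 27 cm², y = 16.3 cm, Ī = 1640.3 cm⁴.
Top plate: 6 × 1, A = 6 cm², y = 30.3 cm, Ī = 0.5 cm⁴.
Centroid: ȳ = ΣA·y / ΣA = 7.4856 cm.
Transfer each piece to the horizontal centroidal axis using Ī + A·d² with d = y − 7.4856:
  bottom plate: d = -6.0856 cm → contributes +2321.6 cm⁴
  web plate: d = 8.8144 cm → contributes +3 738 cm⁴
  top plate: d = 22.814 cm → contributes +3123.5 cm⁴
Total I = 9 183 cm⁴.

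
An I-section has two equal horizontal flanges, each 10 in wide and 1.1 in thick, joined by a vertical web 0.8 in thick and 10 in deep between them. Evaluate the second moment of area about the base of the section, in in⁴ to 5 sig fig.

Split into non-overlapping primitives; take the origin at the lower-left of the bounding box.
Bottom flange: 10 × 1.1, A = 11 in², y = 0.55 in, Ī = 1.109167 in⁴.
Web: 0.8 × 10, A = 8 in², y = 6.1 in, Ī = 66.66667 in⁴.
Top flange: 10 × 1.1, A = 11 in², y = 11.65 in, Ī = 1.109167 in⁴.
Transfer each piece to the base of the section using Ī + A·d² with d = y − 0:
  bottom flange: d = 0.55 in → contributes +4.436667 in⁴
  web: d = 6.1 in → contributes +364.3467 in⁴
  top flange: d = 11.65 in → contributes +1494.057 in⁴
Total I = 1862.84 in⁴.

I_base ≈ 1862.8 in⁴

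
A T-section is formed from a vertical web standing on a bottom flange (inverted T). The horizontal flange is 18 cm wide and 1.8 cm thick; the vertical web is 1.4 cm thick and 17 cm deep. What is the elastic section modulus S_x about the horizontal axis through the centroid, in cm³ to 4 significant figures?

S_x ≈ 128.9 cm³

Treat the section as a set of non-overlapping primitives; coordinates are from the bounding-box lower-left.
Flange: 18 × 1.8, A = 32.4 cm², y = 0.9 cm, Ī = 8.748 cm⁴.
Web: 1.4 × 17, A = 23.8 cm², y = 10.3 cm, Ī = 573.183 cm⁴.
Centroid: ȳ = ΣA·y / ΣA = 4.88078 cm.
Transfer each piece to the horizontal axis through the centroid using Ī + A·d² with d = y − 4.88078:
  flange: d = -3.98078 cm → contributes +522.179 cm⁴
  web: d = 5.41922 cm → contributes +1272.14 cm⁴
Total I = 1794.32 cm⁴.
Extreme fibre distance c = 13.9192 cm; S = I/c = 128.909 cm³.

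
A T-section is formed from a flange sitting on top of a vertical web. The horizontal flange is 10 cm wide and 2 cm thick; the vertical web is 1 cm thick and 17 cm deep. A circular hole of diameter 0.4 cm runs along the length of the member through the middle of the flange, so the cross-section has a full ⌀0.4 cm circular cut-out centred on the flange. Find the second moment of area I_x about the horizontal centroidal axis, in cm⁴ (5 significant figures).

I_x ≈ 1243.0 cm⁴

Break the section into simple shapes (no overlaps), measuring from the bottom-left corner of the bounding box.
Flange: 10 × 2, A = 20 cm², y = 18 cm, Ī = 6.666667 cm⁴.
Web: 1 × 17, A = 17 cm², y = 8.5 cm, Ī = 409.4167 cm⁴.
Hole (subtracted): ⌀0.4, A = 0.1256637 cm², y = 18 cm, Ī = 0.001256637 cm⁴.
Centroid: ȳ = ΣA·y / ΣA = 13.62026 cm.
Transfer each piece to the horizontal centroidal axis using Ī + A·d² with d = y − 13.62026:
  flange: d = 4.37974 cm → contributes +390.3091 cm⁴
  web: d = -5.12026 cm → contributes +855.1068 cm⁴
  hole: d = 4.37974 cm → contributes −2.411753 cm⁴
Total I = 1243.004 cm⁴.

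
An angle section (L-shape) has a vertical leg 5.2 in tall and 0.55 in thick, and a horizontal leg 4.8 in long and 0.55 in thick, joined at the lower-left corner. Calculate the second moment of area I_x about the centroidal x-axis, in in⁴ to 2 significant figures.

Treat the section as a set of non-overlapping primitives; coordinates are from the bounding-box lower-left.
Vertical leg: 0.55 × 5.2, A = 2.86 in², y = 2.6 in, Ī = 6.445 in⁴.
Horizontal leg (remainder): 4.25 × 0.55, A = 2.338 in², y = 0.275 in, Ī = 0.05892 in⁴.
Centroid: ȳ = ΣA·y / ΣA = 1.554 in.
Transfer each piece to the centroidal x-axis using Ī + A·d² with d = y − 1.554:
  vertical leg: d = 1.046 in → contributes +9.572 in⁴
  horizontal leg (remainder): d = -1.279 in → contributes +3.885 in⁴
Total I = 13.46 in⁴.

I_x ≈ 13 in⁴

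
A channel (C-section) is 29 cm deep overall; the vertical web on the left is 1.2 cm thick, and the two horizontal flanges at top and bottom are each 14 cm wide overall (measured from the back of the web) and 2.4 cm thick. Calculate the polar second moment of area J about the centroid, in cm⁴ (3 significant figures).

J ≈ 1.53 × 10⁴ cm⁴

Treat the section as a set of non-overlapping primitives; coordinates are from the bounding-box lower-left.
Web: 1.2 × 29, A = 34.8 cm², y = 14.5 cm, Ī = 2438.9 cm⁴.
Top flange (beyond web): 12.8 × 2.4, A = 30.72 cm², y = 27.8 cm, Ī = 14.746 cm⁴.
Bottom flange (beyond web): 12.8 × 2.4, A = 30.72 cm², y = 1.2 cm, Ī = 14.746 cm⁴.
By symmetry the centroid is at mid-height, ȳ = 14.5 cm.
Transfer each piece to the centroidal x-axis using Ī + A·d² with d = y − 14.5:
  web: d = 0 cm → contributes +2438.9 cm⁴
  top flange (beyond web): d = 13.3 cm → contributes +5448.8 cm⁴
  bottom flange (beyond web): d = -13.3 cm → contributes +5448.8 cm⁴
Total I = 13 337 cm⁴.
For the y-axis: x̄ = 5.0688 cm.
Repeating about the centroidal y-axis gives I_y = 1931.6 cm⁴.
Polar second moment: J = I_x + I_y = 15 268 cm⁴.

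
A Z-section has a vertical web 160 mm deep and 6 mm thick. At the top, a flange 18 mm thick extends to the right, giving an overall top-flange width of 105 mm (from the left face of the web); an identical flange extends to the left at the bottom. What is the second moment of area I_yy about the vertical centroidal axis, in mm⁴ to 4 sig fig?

I_yy ≈ 1.274 × 10⁷ mm⁴

Decompose the section into non-overlapping parts with the origin at the bottom-left of its bounding rectangle.
Web: 6 × 160, A = 960 mm², x = 102 mm, Ī = 2 880 mm⁴.
Top flange (beyond web): 99 × 18, A = 1 782 mm², x = 154.5 mm, Ī = 1 455 449 mm⁴.
Bottom flange (beyond web): 99 × 18, A = 1 782 mm², x = 49.5 mm, Ī = 1 455 449 mm⁴.
Centroid: x̄ = ΣA·x / ΣA = 102 mm.
Transfer each piece to the vertical centroidal axis using Ī + A·d² with d = x − 102:
  web: d = 0 mm → contributes +2 880 mm⁴
  top flange (beyond web): d = 52.5 mm → contributes +6 367 086 mm⁴
  bottom flange (beyond web): d = -52.5 mm → contributes +6 367 086 mm⁴
Total I = 12 737 052 mm⁴.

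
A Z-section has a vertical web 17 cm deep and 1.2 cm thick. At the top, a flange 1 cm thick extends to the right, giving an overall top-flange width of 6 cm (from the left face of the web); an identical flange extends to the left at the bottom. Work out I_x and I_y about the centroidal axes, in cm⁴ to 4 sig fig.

I_x ≈ 1107 cm⁴, I_y ≈ 107.3 cm⁴

Decompose the section into non-overlapping parts with the origin at the bottom-left of its bounding rectangle.
Web: 1.2 × 17, A = 20.4 cm², y = 8.5 cm, Ī = 491.3 cm⁴.
Top flange (beyond web): 4.8 × 1, A = 4.8 cm², y = 16.5 cm, Ī = 0.4 cm⁴.
Bottom flange (beyond web): 4.8 × 1, A = 4.8 cm², y = 0.5 cm, Ī = 0.4 cm⁴.
Centroid: ȳ = ΣA·y / ΣA = 8.5 cm.
Transfer each piece to the centroidal x-axis using Ī + A·d² with d = y − 8.5:
  web: d = 0 cm → contributes +491.3 cm⁴
  top flange (beyond web): d = 8 cm → contributes +307.6 cm⁴
  bottom flange (beyond web): d = -8 cm → contributes +307.6 cm⁴
Total I = 1106.5 cm⁴.
For the y-axis: x̄ = 5.4 cm.
Repeating about the centroidal y-axis gives I_y = 107.28 cm⁴.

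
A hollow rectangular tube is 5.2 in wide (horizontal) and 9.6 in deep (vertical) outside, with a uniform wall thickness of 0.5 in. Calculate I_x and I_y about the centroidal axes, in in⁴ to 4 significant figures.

I_x ≈ 160.8 in⁴, I_y ≈ 59.39 in⁴

Split into non-overlapping primitives; take the origin at the lower-left of the bounding box.
Outer rectangle: 5.2 × 9.6, A = 49.92 in², y = 4.8 in, Ī = 383.386 in⁴.
Inner void (subtracted): 4.2 × 8.6, A = 36.12 in², y = 4.8 in, Ī = 222.62 in⁴.
By symmetry the centroid is at mid-height, ȳ = 4.8 in.
All pieces are centred on the centroidal x-axis, so I = ΣĪ (holes subtracted) = 160.766 in⁴.
Repeating about the centroidal y-axis gives I_y = 59.39 in⁴.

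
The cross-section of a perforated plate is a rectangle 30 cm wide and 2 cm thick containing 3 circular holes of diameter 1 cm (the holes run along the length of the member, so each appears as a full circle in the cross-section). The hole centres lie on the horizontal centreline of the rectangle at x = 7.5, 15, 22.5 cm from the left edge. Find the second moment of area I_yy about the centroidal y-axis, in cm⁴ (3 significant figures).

Decompose the section into non-overlapping parts with the origin at the bottom-left of its bounding rectangle.
Plate: 30 × 2, A = 60 cm², x = 15 cm, Ī = 4 500 cm⁴.
Hole 1 (subtracted): ⌀1, A = 0.7854 cm², x = 7.5 cm, Ī = 0.049087 cm⁴.
Hole 2 (subtracted): ⌀1, A = 0.7854 cm², x = 15 cm, Ī = 0.049087 cm⁴.
Hole 3 (subtracted): ⌀1, A = 0.7854 cm², x = 22.5 cm, Ī = 0.049087 cm⁴.
By symmetry the centroid is at mid-width, x̄ = 15 cm.
Transfer each piece to the centroidal y-axis using Ī + A·d² with d = x − 15:
  plate: d = 0 cm → contributes +4 500 cm⁴
  hole 1: d = -7.5 cm → contributes −44.228 cm⁴
  hole 2: d = 0 cm → contributes −0.049087 cm⁴
  hole 3: d = 7.5 cm → contributes −44.228 cm⁴
Total I = 4411.5 cm⁴.

I_yy ≈ 4410 cm⁴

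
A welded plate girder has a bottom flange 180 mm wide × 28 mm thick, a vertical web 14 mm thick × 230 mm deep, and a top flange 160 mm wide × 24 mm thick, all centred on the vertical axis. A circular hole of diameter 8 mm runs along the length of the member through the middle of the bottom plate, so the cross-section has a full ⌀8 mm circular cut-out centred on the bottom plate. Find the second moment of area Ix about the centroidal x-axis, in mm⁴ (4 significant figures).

Break the section into simple shapes (no overlaps), measuring from the bottom-left corner of the bounding box.
Bottom plate: 180 × 28, A = 5 040 mm², y = 14 mm, Ī = 329 280 mm⁴.
Web plate: 14 × 230, A = 3 220 mm², y = 143 mm, Ī = 14 194 833 mm⁴.
Top plate: 160 × 24, A = 3 840 mm², y = 270 mm, Ī = 184 320 mm⁴.
Hole (subtracted): ⌀8, A = 50.2655 mm², y = 14 mm, Ī = 201.062 mm⁴.
Centroid: ȳ = ΣA·y / ΣA = 130.054 mm.
Transfer each piece to the centroidal x-axis using Ī + A·d² with d = y − 130.054:
  bottom plate: d = -116.054 mm → contributes +68 210 687 mm⁴
  web plate: d = 12.946 mm → contributes +14 734 501 mm⁴
  top plate: d = 139.946 mm → contributes +75 390 261 mm⁴
  hole: d = -116.054 mm → contributes −677 203 mm⁴
Total I = 157 658 245 mm⁴.

Ix ≈ 1.577 × 10⁸ mm⁴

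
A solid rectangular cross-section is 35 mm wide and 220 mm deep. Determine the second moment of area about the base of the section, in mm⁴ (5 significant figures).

The section: 35 × 220, A = 7 700 mm², y = 110 mm, Ī = 31 056 667 mm⁴.
Transfer it to a horizontal axis along the bottom face using Ī + A·d² with d = y − 0:
  the section: d = 110 mm → contributes +124 226 667 mm⁴
Total I = 124 226 667 mm⁴.

I_base ≈ 1.2423 × 10⁸ mm⁴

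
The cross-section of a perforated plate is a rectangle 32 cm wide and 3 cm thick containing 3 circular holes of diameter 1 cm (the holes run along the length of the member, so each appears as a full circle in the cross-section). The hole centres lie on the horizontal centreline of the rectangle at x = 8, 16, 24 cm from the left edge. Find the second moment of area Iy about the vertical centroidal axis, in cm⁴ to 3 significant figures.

Split into non-overlapping primitives; take the origin at the lower-left of the bounding box.
Plate: 32 × 3, A = 96 cm², x = 16 cm, Ī = 8 192 cm⁴.
Hole 1 (subtracted): ⌀1, A = 0.7854 cm², x = 8 cm, Ī = 0.049087 cm⁴.
Hole 2 (subtracted): ⌀1, A = 0.7854 cm², x = 16 cm, Ī = 0.049087 cm⁴.
Hole 3 (subtracted): ⌀1, A = 0.7854 cm², x = 24 cm, Ī = 0.049087 cm⁴.
By symmetry the centroid is at mid-width, x̄ = 16 cm.
Transfer each piece to the vertical centroidal axis using Ī + A·d² with d = x − 16:
  plate: d = 0 cm → contributes +8 192 cm⁴
  hole 1: d = -8 cm → contributes −50.315 cm⁴
  hole 2: d = 0 cm → contributes −0.049087 cm⁴
  hole 3: d = 8 cm → contributes −50.315 cm⁴
Total I = 8091.3 cm⁴.

Iy ≈ 8090 cm⁴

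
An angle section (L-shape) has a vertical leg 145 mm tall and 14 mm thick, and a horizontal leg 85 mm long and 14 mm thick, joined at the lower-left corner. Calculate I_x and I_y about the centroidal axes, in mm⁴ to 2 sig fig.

I_x ≈ 6.4 × 10⁶ mm⁴, I_y ≈ 1.7 × 10⁶ mm⁴

Decompose the section into non-overlapping parts with the origin at the bottom-left of its bounding rectangle.
Vertical leg: 14 × 145, A = 2 030 mm², y = 72.5 mm, Ī = 3 556 729 mm⁴.
Horizontal leg (remainder): 71 × 14, A = 994 mm², y = 7 mm, Ī = 16 235 mm⁴.
Centroid: ȳ = ΣA·y / ΣA = 50.97 mm.
Transfer each piece to the centroidal x-axis using Ī + A·d² with d = y − 50.97:
  vertical leg: d = 21.53 mm → contributes +4 497 725 mm⁴
  horizontal leg (remainder): d = -43.97 mm → contributes +1 937 988 mm⁴
Total I = 6 435 713 mm⁴.
For the y-axis: x̄ = 20.97 mm.
Repeating about the centroidal y-axis gives I_y = 1 655 973 mm⁴.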